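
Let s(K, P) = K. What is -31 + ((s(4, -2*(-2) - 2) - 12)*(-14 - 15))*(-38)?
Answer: -8847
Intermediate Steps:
-31 + ((s(4, -2*(-2) - 2) - 12)*(-14 - 15))*(-38) = -31 + ((4 - 12)*(-14 - 15))*(-38) = -31 - 8*(-29)*(-38) = -31 + 232*(-38) = -31 - 8816 = -8847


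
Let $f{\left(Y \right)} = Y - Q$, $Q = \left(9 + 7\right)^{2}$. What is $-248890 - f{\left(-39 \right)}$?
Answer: $-248595$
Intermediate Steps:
$Q = 256$ ($Q = 16^{2} = 256$)
$f{\left(Y \right)} = -256 + Y$ ($f{\left(Y \right)} = Y - 256 = -256 + Y$)
$-248890 - f{\left(-39 \right)} = -248890 - \left(-256 - 39\right) = -248890 - -295 = -248890 + 295 = -248595$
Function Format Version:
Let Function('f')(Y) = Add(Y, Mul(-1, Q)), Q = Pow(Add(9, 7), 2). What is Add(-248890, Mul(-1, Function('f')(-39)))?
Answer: -248595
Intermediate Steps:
Q = 256 (Q = Pow(16, 2) = 256)
Function('f')(Y) = Add(-256, Y) (Function('f')(Y) = Add(Y, Mul(-1, 256)) = Add(Y, -256) = Add(-256, Y))
Add(-248890, Mul(-1, Function('f')(-39))) = Add(-248890, Mul(-1, Add(-256, -39))) = Add(-248890, Mul(-1, -295)) = Add(-248890, 295) = -248595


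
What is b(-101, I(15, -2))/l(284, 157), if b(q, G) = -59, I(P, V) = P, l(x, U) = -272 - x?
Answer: 59/556 ≈ 0.10612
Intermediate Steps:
b(-101, I(15, -2))/l(284, 157) = -59/(-272 - 1*284) = -59/(-272 - 284) = -59/(-556) = -59*(-1/556) = 59/556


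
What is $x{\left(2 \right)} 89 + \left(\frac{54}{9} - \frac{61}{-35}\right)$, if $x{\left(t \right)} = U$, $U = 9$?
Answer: $\frac{28306}{35} \approx 808.74$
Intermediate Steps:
$x{\left(t \right)} = 9$
$x{\left(2 \right)} 89 + \left(\frac{54}{9} - \frac{61}{-35}\right) = 9 \cdot 89 + \left(\frac{54}{9} - \frac{61}{-35}\right) = 801 + \left(54 \cdot \frac{1}{9} - - \frac{61}{35}\right) = 801 + \left(6 + \frac{61}{35}\right) = 801 + \frac{271}{35} = \frac{28306}{35}$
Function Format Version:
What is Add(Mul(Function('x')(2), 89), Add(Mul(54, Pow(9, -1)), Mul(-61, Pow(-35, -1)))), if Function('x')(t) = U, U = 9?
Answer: Rational(28306, 35) ≈ 808.74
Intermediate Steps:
Function('x')(t) = 9
Add(Mul(Function('x')(2), 89), Add(Mul(54, Pow(9, -1)), Mul(-61, Pow(-35, -1)))) = Add(Mul(9, 89), Add(Mul(54, Pow(9, -1)), Mul(-61, Pow(-35, -1)))) = Add(801, Add(Mul(54, Rational(1, 9)), Mul(-61, Rational(-1, 35)))) = Add(801, Add(6, Rational(61, 35))) = Add(801, Rational(271, 35)) = Rational(28306, 35)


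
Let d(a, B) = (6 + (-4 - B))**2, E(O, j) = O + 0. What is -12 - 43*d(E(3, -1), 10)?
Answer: -2764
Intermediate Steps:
E(O, j) = O
d(a, B) = (2 - B)**2
-12 - 43*d(E(3, -1), 10) = -12 - 43*(-2 + 10)**2 = -12 - 43*8**2 = -12 - 43*64 = -12 - 2752 = -2764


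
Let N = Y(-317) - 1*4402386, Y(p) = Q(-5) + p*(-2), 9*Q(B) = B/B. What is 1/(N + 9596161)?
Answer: 9/46749682 ≈ 1.9251e-7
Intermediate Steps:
Q(B) = ⅑ (Q(B) = (B/B)/9 = (⅑)*1 = ⅑)
Y(p) = ⅑ - 2*p (Y(p) = ⅑ + p*(-2) = ⅑ - 2*p)
N = -39615767/9 (N = (⅑ - 2*(-317)) - 1*4402386 = (⅑ + 634) - 4402386 = 5707/9 - 4402386 = -39615767/9 ≈ -4.4018e+6)
1/(N + 9596161) = 1/(-39615767/9 + 9596161) = 1/(46749682/9) = 9/46749682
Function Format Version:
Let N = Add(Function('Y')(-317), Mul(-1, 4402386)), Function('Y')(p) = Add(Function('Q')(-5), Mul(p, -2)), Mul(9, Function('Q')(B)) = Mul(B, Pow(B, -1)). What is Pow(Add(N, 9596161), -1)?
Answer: Rational(9, 46749682) ≈ 1.9251e-7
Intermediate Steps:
Function('Q')(B) = Rational(1, 9) (Function('Q')(B) = Mul(Rational(1, 9), Mul(B, Pow(B, -1))) = Mul(Rational(1, 9), 1) = Rational(1, 9))
Function('Y')(p) = Add(Rational(1, 9), Mul(-2, p)) (Function('Y')(p) = Add(Rational(1, 9), Mul(p, -2)) = Add(Rational(1, 9), Mul(-2, p)))
N = Rational(-39615767, 9) (N = Add(Add(Rational(1, 9), Mul(-2, -317)), Mul(-1, 4402386)) = Add(Add(Rational(1, 9), 634), -4402386) = Add(Rational(5707, 9), -4402386) = Rational(-39615767, 9) ≈ -4.4018e+6)
Pow(Add(N, 9596161), -1) = Pow(Add(Rational(-39615767, 9), 9596161), -1) = Pow(Rational(46749682, 9), -1) = Rational(9, 46749682)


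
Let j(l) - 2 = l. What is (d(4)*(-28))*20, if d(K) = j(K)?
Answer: -3360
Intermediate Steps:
j(l) = 2 + l
d(K) = 2 + K
(d(4)*(-28))*20 = ((2 + 4)*(-28))*20 = (6*(-28))*20 = -168*20 = -3360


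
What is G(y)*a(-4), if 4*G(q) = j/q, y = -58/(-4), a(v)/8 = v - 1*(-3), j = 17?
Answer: -68/29 ≈ -2.3448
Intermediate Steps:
a(v) = 24 + 8*v (a(v) = 8*(v - 1*(-3)) = 8*(v + 3) = 8*(3 + v) = 24 + 8*v)
y = 29/2 (y = -58*(-1/4) = 29/2 ≈ 14.500)
G(q) = 17/(4*q) (G(q) = (17/q)/4 = 17/(4*q))
G(y)*a(-4) = (17/(4*(29/2)))*(24 + 8*(-4)) = ((17/4)*(2/29))*(24 - 32) = (17/58)*(-8) = -68/29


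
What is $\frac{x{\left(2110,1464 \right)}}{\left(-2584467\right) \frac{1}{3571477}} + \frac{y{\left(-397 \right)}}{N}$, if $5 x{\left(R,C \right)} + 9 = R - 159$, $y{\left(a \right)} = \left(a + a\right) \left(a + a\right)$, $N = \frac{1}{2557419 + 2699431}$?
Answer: $\frac{42826007160917402666}{12922335} \approx 3.3141 \cdot 10^{12}$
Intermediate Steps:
$N = \frac{1}{5256850} \approx 1.9023 \cdot 10^{-7}$
$y{\left(a \right)} = 4 a^{2}$ ($y{\left(a \right)} = 2 a 2 a = 4 a^{2}$)
$x{\left(R,C \right)} = - \frac{168}{5} + \frac{R}{5}$ ($x{\left(R,C \right)} = - \frac{9}{5} + \frac{R - 159}{5} = - \frac{9}{5} + \frac{-159 + R}{5} = - \frac{9}{5} + \left(- \frac{159}{5} + \frac{R}{5}\right) = - \frac{168}{5} + \frac{R}{5}$)
$\frac{x{\left(2110,1464 \right)}}{\left(-2584467\right) \frac{1}{3571477}} + \frac{y{\left(-397 \right)}}{N} = \frac{- \frac{168}{5} + \frac{1}{5} \cdot 2110}{\left(-2584467\right) \frac{1}{3571477}} + 4 \left(-397\right)^{2} \frac{1}{\frac{1}{5256850}} = \frac{- \frac{168}{5} + 422}{\left(-2584467\right) \frac{1}{3571477}} + 4 \cdot 157609 \cdot 5256850 = \frac{1942}{5 \left(- \frac{2584467}{3571477}\right)} + 630436 \cdot 5256850 = \frac{1942}{5} \left(- \frac{3571477}{2584467}\right) + 3314107486600 = - \frac{6935808334}{12922335} + 3314107486600 = \frac{42826007160917402666}{12922335}$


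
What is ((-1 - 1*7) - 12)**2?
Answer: 400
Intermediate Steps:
((-1 - 1*7) - 12)**2 = ((-1 - 7) - 12)**2 = (-8 - 12)**2 = (-20)**2 = 400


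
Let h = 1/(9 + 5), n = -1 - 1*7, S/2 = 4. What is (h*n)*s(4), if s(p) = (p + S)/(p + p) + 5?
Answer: -26/7 ≈ -3.7143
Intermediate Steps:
S = 8 (S = 2*4 = 8)
n = -8 (n = -1 - 7 = -8)
h = 1/14 ≈ 0.071429
s(p) = 5 + (8 + p)/(2*p) (s(p) = (p + 8)/(p + p) + 5 = (8 + p)/((2*p)) + 5 = (8 + p)*(1/(2*p)) + 5 = (8 + p)/(2*p) + 5 = 5 + (8 + p)/(2*p))
(h*n)*s(4) = ((1/14)*(-8))*(11/2 + 4/4) = -4*(11/2 + 4*(¼))/7 = -4*(11/2 + 1)/7 = -4/7*13/2 = -26/7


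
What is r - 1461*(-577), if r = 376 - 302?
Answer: 843071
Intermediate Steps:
r = 74
r - 1461*(-577) = 74 - 1461*(-577) = 74 + 842997 = 843071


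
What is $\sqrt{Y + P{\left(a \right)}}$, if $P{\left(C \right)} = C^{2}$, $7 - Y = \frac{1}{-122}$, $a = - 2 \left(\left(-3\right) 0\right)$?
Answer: $\frac{3 \sqrt{11590}}{122} \approx 2.6473$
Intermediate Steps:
$a = 0$ ($a = \left(-2\right) 0 = 0$)
$Y = \frac{855}{122}$ ($Y = 7 - \frac{1}{-122} = 7 - - \frac{1}{122} = 7 + \frac{1}{122} = \frac{855}{122} \approx 7.0082$)
$\sqrt{Y + P{\left(a \right)}} = \sqrt{\frac{855}{122} + 0^{2}} = \sqrt{\frac{855}{122} + 0} = \sqrt{\frac{855}{122}} = \frac{3 \sqrt{11590}}{122}$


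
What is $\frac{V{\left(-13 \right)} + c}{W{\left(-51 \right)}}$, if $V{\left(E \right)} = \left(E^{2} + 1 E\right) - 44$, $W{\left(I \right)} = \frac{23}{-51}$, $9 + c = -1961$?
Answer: $\frac{94758}{23} \approx 4119.9$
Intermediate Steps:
$c = -1970$ ($c = -9 - 1961 = -1970$)
$W{\left(I \right)} = - \frac{23}{51}$ ($W{\left(I \right)} = 23 \left(- \frac{1}{51}\right) = - \frac{23}{51}$)
$V{\left(E \right)} = -44 + E + E^{2}$ ($V{\left(E \right)} = \left(E^{2} + E\right) - 44 = \left(E + E^{2}\right) - 44 = -44 + E + E^{2}$)
$\frac{V{\left(-13 \right)} + c}{W{\left(-51 \right)}} = \frac{\left(-44 - 13 + \left(-13\right)^{2}\right) - 1970}{- \frac{23}{51}} = \left(\left(-44 - 13 + 169\right) - 1970\right) \left(- \frac{51}{23}\right) = \left(112 - 1970\right) \left(- \frac{51}{23}\right) = \left(-1858\right) \left(- \frac{51}{23}\right) = \frac{94758}{23}$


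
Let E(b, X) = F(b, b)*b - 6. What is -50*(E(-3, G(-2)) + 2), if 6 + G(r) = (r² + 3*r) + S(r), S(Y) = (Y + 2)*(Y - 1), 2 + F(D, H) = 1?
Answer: 50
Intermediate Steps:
F(D, H) = -1 (F(D, H) = -2 + 1 = -1)
S(Y) = (-1 + Y)*(2 + Y) (S(Y) = (2 + Y)*(-1 + Y) = (-1 + Y)*(2 + Y))
G(r) = -8 + 2*r² + 4*r (G(r) = -6 + ((r² + 3*r) + (-2 + r + r²)) = -6 + (-2 + 2*r² + 4*r) = -8 + 2*r² + 4*r)
E(b, X) = -6 - b (E(b, X) = -b - 6 = -6 - b)
-50*(E(-3, G(-2)) + 2) = -50*((-6 - 1*(-3)) + 2) = -50*((-6 + 3) + 2) = -50*(-3 + 2) = -50*(-1) = 50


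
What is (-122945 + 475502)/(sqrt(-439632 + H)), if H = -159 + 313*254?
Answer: -352557*I*sqrt(360289)/360289 ≈ -587.36*I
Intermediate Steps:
H = 79343 (H = -159 + 79502 = 79343)
(-122945 + 475502)/(sqrt(-439632 + H)) = (-122945 + 475502)/(sqrt(-439632 + 79343)) = 352557/(sqrt(-360289)) = 352557/((I*sqrt(360289))) = 352557*(-I*sqrt(360289)/360289) = -352557*I*sqrt(360289)/360289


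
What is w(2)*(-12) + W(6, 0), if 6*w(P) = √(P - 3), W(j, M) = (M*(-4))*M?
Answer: -2*I ≈ -2.0*I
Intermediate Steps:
W(j, M) = -4*M² (W(j, M) = (-4*M)*M = -4*M²)
w(P) = √(-3 + P)/6 (w(P) = √(P - 3)/6 = √(-3 + P)/6)
w(2)*(-12) + W(6, 0) = (√(-3 + 2)/6)*(-12) - 4*0² = (√(-1)/6)*(-12) - 4*0 = (I/6)*(-12) + 0 = -2*I + 0 = -2*I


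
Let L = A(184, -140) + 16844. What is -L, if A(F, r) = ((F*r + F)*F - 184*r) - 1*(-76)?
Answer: 4663304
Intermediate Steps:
A(F, r) = 76 - 184*r + F*(F + F*r) (A(F, r) = ((F + F*r)*F - 184*r) + 76 = (F*(F + F*r) - 184*r) + 76 = (-184*r + F*(F + F*r)) + 76 = 76 - 184*r + F*(F + F*r))
L = -4663304 (L = (76 + 184**2 - 184*(-140) - 140*184**2) + 16844 = (76 + 33856 + 25760 - 140*33856) + 16844 = (76 + 33856 + 25760 - 4739840) + 16844 = -4680148 + 16844 = -4663304)
-L = -1*(-4663304) = 4663304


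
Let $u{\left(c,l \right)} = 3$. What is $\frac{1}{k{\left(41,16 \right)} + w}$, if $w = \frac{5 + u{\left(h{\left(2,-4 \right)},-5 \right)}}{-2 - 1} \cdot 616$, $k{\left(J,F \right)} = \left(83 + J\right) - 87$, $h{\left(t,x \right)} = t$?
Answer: $- \frac{3}{4817} \approx -0.00062279$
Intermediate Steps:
$k{\left(J,F \right)} = -4 + J$
$w = - \frac{4928}{3}$ ($w = \frac{5 + 3}{-2 - 1} \cdot 616 = \frac{8}{-3} \cdot 616 = 8 \left(- \frac{1}{3}\right) 616 = \left(- \frac{8}{3}\right) 616 = - \frac{4928}{3} \approx -1642.7$)
$\frac{1}{k{\left(41,16 \right)} + w} = \frac{1}{\left(-4 + 41\right) - \frac{4928}{3}} = \frac{1}{37 - \frac{4928}{3}} = \frac{1}{- \frac{4817}{3}} = - \frac{3}{4817}$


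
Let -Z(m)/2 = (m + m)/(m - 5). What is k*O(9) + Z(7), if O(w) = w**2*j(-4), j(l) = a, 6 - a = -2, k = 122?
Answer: 79042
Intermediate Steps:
a = 8 (a = 6 - 1*(-2) = 6 + 2 = 8)
j(l) = 8
Z(m) = -4*m/(-5 + m) (Z(m) = -2*(m + m)/(m - 5) = -2*2*m/(-5 + m) = -4*m/(-5 + m))
O(w) = 8*w**2 (O(w) = w**2*8 = 8*w**2)
k*O(9) + Z(7) = 122*(8*9**2) - 4*7/(-5 + 7) = 122*(8*81) - 4*7/2 = 122*648 - 4*7*1/2 = 79056 - 14 = 79042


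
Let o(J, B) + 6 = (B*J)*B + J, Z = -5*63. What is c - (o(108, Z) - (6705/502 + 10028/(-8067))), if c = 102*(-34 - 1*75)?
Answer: -43442480672501/4049634 ≈ -1.0728e+7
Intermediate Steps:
Z = -315
c = -11118 (c = 102*(-34 - 75) = 102*(-109) = -11118)
o(J, B) = -6 + J + J*B² (o(J, B) = -6 + ((B*J)*B + J) = -6 + (J*B² + J) = -6 + (J + J*B²) = -6 + J + J*B²)
c - (o(108, Z) - (6705/502 + 10028/(-8067))) = -11118 - ((-6 + 108 + 108*(-315)²) - (6705/502 + 10028/(-8067))) = -11118 - ((-6 + 108 + 108*99225) - (6705*(1/502) + 10028*(-1/8067))) = -11118 - ((-6 + 108 + 10716300) - (6705/502 - 10028/8067)) = -11118 - (10716402 - 1*49055179/4049634) = -11118 - (10716402 - 49055179/4049634) = -11118 - 1*43397456841689/4049634 = -11118 - 43397456841689/4049634 = -43442480672501/4049634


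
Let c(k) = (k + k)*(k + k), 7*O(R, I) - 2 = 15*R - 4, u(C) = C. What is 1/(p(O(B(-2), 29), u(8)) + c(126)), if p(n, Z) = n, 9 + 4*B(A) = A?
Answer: 28/1777939 ≈ 1.5749e-5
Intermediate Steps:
B(A) = -9/4 + A/4
O(R, I) = -2/7 + 15*R/7 (O(R, I) = 2/7 + (15*R - 4)/7 = 2/7 + (-4 + 15*R)/7 = 2/7 + (-4/7 + 15*R/7) = -2/7 + 15*R/7)
c(k) = 4*k² (c(k) = (2*k)*(2*k) = 4*k²)
1/(p(O(B(-2), 29), u(8)) + c(126)) = 1/((-2/7 + 15*(-9/4 + (¼)*(-2))/7) + 4*126²) = 1/((-2/7 + 15*(-9/4 - ½)/7) + 4*15876) = 1/((-2/7 + (15/7)*(-11/4)) + 63504) = 1/((-2/7 - 165/28) + 63504) = 1/(-173/28 + 63504) = 1/(1777939/28) = 28/1777939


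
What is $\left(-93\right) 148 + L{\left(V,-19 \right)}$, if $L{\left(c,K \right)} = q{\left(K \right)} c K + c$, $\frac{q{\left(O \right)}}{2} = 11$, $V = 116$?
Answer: $-62136$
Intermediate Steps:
$q{\left(O \right)} = 22$ ($q{\left(O \right)} = 2 \cdot 11 = 22$)
$L{\left(c,K \right)} = c + 22 K c$ ($L{\left(c,K \right)} = 22 c K + c = 22 K c + c = c + 22 K c$)
$\left(-93\right) 148 + L{\left(V,-19 \right)} = \left(-93\right) 148 + 116 \left(1 + 22 \left(-19\right)\right) = -13764 + 116 \left(1 - 418\right) = -13764 + 116 \left(-417\right) = -13764 - 48372 = -62136$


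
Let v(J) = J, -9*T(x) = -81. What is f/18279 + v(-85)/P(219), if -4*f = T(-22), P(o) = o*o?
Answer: -246167/129878388 ≈ -0.0018954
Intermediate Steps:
P(o) = o²
T(x) = 9 (T(x) = -⅑*(-81) = 9)
f = -9/4 (f = -¼*9 = -9/4 ≈ -2.2500)
f/18279 + v(-85)/P(219) = -9/4/18279 - 85/(219²) = -9/4*1/18279 - 85/47961 = -1/8124 - 85*1/47961 = -1/8124 - 85/47961 = -246167/129878388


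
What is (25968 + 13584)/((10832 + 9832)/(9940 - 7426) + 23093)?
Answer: 16572288/9679411 ≈ 1.7121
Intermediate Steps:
(25968 + 13584)/((10832 + 9832)/(9940 - 7426) + 23093) = 39552/(20664/2514 + 23093) = 39552/(20664*(1/2514) + 23093) = 39552/(3444/419 + 23093) = 39552/(9679411/419) = 39552*(419/9679411) = 16572288/9679411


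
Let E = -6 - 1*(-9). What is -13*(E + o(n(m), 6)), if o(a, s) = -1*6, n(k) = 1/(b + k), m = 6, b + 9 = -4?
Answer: 39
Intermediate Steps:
b = -13 (b = -9 - 4 = -13)
E = 3 (E = -6 + 9 = 3)
n(k) = 1/(-13 + k)
o(a, s) = -6
-13*(E + o(n(m), 6)) = -13*(3 - 6) = -13*(-3) = 39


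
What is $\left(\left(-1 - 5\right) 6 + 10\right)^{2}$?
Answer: $676$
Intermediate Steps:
$\left(\left(-1 - 5\right) 6 + 10\right)^{2} = \left(\left(-6\right) 6 + 10\right)^{2} = \left(-36 + 10\right)^{2} = \left(-26\right)^{2} = 676$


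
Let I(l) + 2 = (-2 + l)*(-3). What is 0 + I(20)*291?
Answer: -16296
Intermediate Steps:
I(l) = 4 - 3*l (I(l) = -2 + (-2 + l)*(-3) = -2 + (6 - 3*l) = 4 - 3*l)
0 + I(20)*291 = 0 + (4 - 3*20)*291 = 0 + (4 - 60)*291 = 0 - 56*291 = 0 - 16296 = -16296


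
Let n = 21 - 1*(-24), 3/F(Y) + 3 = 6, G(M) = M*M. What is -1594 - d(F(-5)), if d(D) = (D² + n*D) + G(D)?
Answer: -1641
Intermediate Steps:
G(M) = M²
F(Y) = 1 (F(Y) = 3/(-3 + 6) = 3/3 = 3*(⅓) = 1)
n = 45 (n = 21 + 24 = 45)
d(D) = 2*D² + 45*D (d(D) = (D² + 45*D) + D² = 2*D² + 45*D)
-1594 - d(F(-5)) = -1594 - (45 + 2*1) = -1594 - (45 + 2) = -1594 - 47 = -1641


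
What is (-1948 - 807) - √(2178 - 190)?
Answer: -2755 - 2*√497 ≈ -2799.6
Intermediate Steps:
(-1948 - 807) - √(2178 - 190) = -2755 - √1988 = -2755 - 2*√497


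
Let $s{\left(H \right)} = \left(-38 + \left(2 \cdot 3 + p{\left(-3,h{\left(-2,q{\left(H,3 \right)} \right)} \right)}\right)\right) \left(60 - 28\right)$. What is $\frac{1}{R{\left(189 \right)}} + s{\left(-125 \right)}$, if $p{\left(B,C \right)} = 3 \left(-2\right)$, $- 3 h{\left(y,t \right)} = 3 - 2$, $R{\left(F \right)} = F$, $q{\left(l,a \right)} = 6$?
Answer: $- \frac{229823}{189} \approx -1216.0$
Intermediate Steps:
$h{\left(y,t \right)} = - \frac{1}{3}$ ($h{\left(y,t \right)} = - \frac{3 - 2}{3} = \left(- \frac{1}{3}\right) 1 = - \frac{1}{3}$)
$p{\left(B,C \right)} = -6$
$s{\left(H \right)} = -1216$ ($s{\left(H \right)} = \left(-38 + \left(2 \cdot 3 - 6\right)\right) \left(60 - 28\right) = \left(-38 + \left(6 - 6\right)\right) 32 = \left(-38 + 0\right) 32 = \left(-38\right) 32 = -1216$)
$\frac{1}{R{\left(189 \right)}} + s{\left(-125 \right)} = \frac{1}{189} - 1216 = - \frac{229823}{189}$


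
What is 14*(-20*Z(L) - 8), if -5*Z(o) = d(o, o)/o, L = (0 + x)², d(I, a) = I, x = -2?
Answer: -56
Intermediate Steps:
L = 4 (L = (0 - 2)² = (-2)² = 4)
Z(o) = -⅕ (Z(o) = -o/(5*o) = -⅕*1 = -⅕)
14*(-20*Z(L) - 8) = 14*(-20*(-⅕) - 8) = 14*(4 - 8) = 14*(-4) = -56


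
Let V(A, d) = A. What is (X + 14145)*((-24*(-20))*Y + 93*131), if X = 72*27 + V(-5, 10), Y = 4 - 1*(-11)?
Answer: 311756172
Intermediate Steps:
Y = 15 (Y = 4 + 11 = 15)
X = 1939 (X = 72*27 - 5 = 1944 - 5 = 1939)
(X + 14145)*((-24*(-20))*Y + 93*131) = (1939 + 14145)*(-24*(-20)*15 + 93*131) = 16084*(480*15 + 12183) = 16084*(7200 + 12183) = 16084*19383 = 311756172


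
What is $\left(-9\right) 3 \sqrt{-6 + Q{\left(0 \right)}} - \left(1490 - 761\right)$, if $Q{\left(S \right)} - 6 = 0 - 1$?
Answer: $-729 - 27 i \approx -729.0 - 27.0 i$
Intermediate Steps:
$Q{\left(S \right)} = 5$ ($Q{\left(S \right)} = 6 + \left(0 - 1\right) = 6 - 1 = 5$)
$\left(-9\right) 3 \sqrt{-6 + Q{\left(0 \right)}} - \left(1490 - 761\right) = \left(-9\right) 3 \sqrt{-6 + 5} - \left(1490 - 761\right) = - 27 \sqrt{-1} - \left(1490 - 761\right) = - 27 i - 729 = -729 - 27 i$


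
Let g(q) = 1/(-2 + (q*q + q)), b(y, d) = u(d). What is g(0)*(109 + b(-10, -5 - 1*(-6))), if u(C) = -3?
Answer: -53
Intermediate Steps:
b(y, d) = -3
g(q) = 1/(-2 + q + q²) (g(q) = 1/(-2 + (q² + q)) = 1/(-2 + (q + q²)) = 1/(-2 + q + q²))
g(0)*(109 + b(-10, -5 - 1*(-6))) = (109 - 3)/(-2 + 0 + 0²) = 106/(-2 + 0 + 0) = 106/(-2) = -½*106 = -53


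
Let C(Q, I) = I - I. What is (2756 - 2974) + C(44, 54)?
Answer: -218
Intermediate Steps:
C(Q, I) = 0
(2756 - 2974) + C(44, 54) = (2756 - 2974) + 0 = -218 + 0 = -218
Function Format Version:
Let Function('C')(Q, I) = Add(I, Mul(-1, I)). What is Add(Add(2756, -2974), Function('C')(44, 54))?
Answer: -218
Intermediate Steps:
Function('C')(Q, I) = 0
Add(Add(2756, -2974), Function('C')(44, 54)) = Add(Add(2756, -2974), 0) = Add(-218, 0) = -218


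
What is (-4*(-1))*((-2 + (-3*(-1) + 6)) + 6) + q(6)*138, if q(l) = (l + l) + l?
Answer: 2536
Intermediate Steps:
q(l) = 3*l (q(l) = 2*l + l = 3*l)
(-4*(-1))*((-2 + (-3*(-1) + 6)) + 6) + q(6)*138 = (-4*(-1))*((-2 + (-3*(-1) + 6)) + 6) + (3*6)*138 = 4*((-2 + (3 + 6)) + 6) + 18*138 = 4*((-2 + 9) + 6) + 2484 = 4*(7 + 6) + 2484 = 4*13 + 2484 = 52 + 2484 = 2536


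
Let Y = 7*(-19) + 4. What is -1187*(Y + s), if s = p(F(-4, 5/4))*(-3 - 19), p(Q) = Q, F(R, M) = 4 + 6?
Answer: 414263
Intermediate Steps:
Y = -129 (Y = -133 + 4 = -129)
F(R, M) = 10
s = -220 (s = 10*(-3 - 19) = 10*(-22) = -220)
-1187*(Y + s) = -1187*(-129 - 220) = -1187*(-349) = 414263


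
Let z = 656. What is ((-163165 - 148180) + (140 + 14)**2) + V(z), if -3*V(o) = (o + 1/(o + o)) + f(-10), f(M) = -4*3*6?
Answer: -377624651/1312 ≈ -2.8782e+5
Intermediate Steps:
f(M) = -72 (f(M) = -12*6 = -72)
V(o) = 24 - o/3 - 1/(6*o) (V(o) = -((o + 1/(o + o)) - 72)/3 = -((o + 1/(2*o)) - 72)/3 = -(-72 + o + 1/(2*o))/3 = 24 - o/3 - 1/(6*o))
((-163165 - 148180) + (140 + 14)**2) + V(z) = ((-163165 - 148180) + (140 + 14)**2) + (24 - 1/3*656 - 1/6/656) = (-311345 + 154**2) + (24 - 656/3 - 1/6*1/656) = (-311345 + 23716) + (24 - 656/3 - 1/3936) = -287629 - 255403/1312 = -377624651/1312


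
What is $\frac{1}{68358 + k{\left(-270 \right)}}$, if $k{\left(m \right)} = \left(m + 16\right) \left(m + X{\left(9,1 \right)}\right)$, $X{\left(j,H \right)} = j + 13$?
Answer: $\frac{1}{131350} \approx 7.6132 \cdot 10^{-6}$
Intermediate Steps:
$X{\left(j,H \right)} = 13 + j$
$k{\left(m \right)} = \left(16 + m\right) \left(22 + m\right)$ ($k{\left(m \right)} = \left(m + 16\right) \left(m + \left(13 + 9\right)\right) = \left(16 + m\right) \left(m + 22\right) = \left(16 + m\right) \left(22 + m\right)$)
$\frac{1}{68358 + k{\left(-270 \right)}} = \frac{1}{68358 + \left(352 + \left(-270\right)^{2} + 38 \left(-270\right)\right)} = \frac{1}{68358 + \left(352 + 72900 - 10260\right)} = \frac{1}{68358 + 62992} = \frac{1}{131350}$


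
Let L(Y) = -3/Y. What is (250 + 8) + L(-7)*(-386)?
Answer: 648/7 ≈ 92.571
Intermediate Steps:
(250 + 8) + L(-7)*(-386) = (250 + 8) - 3/(-7)*(-386) = 258 - 3*(-1/7)*(-386) = 258 + (3/7)*(-386) = 258 - 1158/7 = 648/7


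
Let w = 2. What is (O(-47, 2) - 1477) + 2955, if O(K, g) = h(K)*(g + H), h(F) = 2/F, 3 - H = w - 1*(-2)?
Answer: 69464/47 ≈ 1478.0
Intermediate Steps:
H = -1 (H = 3 - (2 - 1*(-2)) = 3 - (2 + 2) = 3 - 1*4 = 3 - 4 = -1)
O(K, g) = 2*(-1 + g)/K (O(K, g) = (2/K)*(g - 1) = (2/K)*(-1 + g) = 2*(-1 + g)/K)
(O(-47, 2) - 1477) + 2955 = (2*(-1 + 2)/(-47) - 1477) + 2955 = (2*(-1/47)*1 - 1477) + 2955 = (-2/47 - 1477) + 2955 = -69421/47 + 2955 = 69464/47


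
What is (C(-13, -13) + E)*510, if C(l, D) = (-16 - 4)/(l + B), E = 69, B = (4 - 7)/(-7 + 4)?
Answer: 36040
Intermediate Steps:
B = 1 (B = -3/(-3) = -3*(-1/3) = 1)
C(l, D) = -20/(1 + l) (C(l, D) = (-16 - 4)/(l + 1) = -20/(1 + l))
(C(-13, -13) + E)*510 = (-20/(1 - 13) + 69)*510 = (-20/(-12) + 69)*510 = (-20*(-1/12) + 69)*510 = (5/3 + 69)*510 = (212/3)*510 = 36040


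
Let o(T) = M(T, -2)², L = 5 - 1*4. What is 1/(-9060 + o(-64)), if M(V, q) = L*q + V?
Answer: -1/4704 ≈ -0.00021259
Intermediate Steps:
L = 1 (L = 5 - 4 = 1)
M(V, q) = V + q (M(V, q) = 1*q + V = q + V = V + q)
o(T) = (-2 + T)² (o(T) = (T - 2)² = (-2 + T)²)
1/(-9060 + o(-64)) = 1/(-9060 + (-2 - 64)²) = 1/(-9060 + (-66)²) = 1/(-9060 + 4356) = 1/(-4704) = -1/4704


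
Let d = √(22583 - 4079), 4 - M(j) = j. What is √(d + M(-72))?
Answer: √(76 + 6*√514) ≈ 14.561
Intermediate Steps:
M(j) = 4 - j
d = 6*√514 (d = √18504 = 6*√514 ≈ 136.03)
√(d + M(-72)) = √(6*√514 + (4 - 1*(-72))) = √(6*√514 + (4 + 72)) = √(6*√514 + 76) = √(76 + 6*√514)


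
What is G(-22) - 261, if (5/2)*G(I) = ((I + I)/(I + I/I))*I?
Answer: -29341/105 ≈ -279.44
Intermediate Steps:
G(I) = 4*I²/(5*(1 + I)) (G(I) = 2*(((I + I)/(I + I/I))*I)/5 = 2*(((2*I)/(I + 1))*I)/5 = 2*(((2*I)/(1 + I))*I)/5 = 2*((2*I/(1 + I))*I)/5 = 2*(2*I²/(1 + I))/5 = 4*I²/(5*(1 + I)))
G(-22) - 261 = (⅘)*(-22)²/(1 - 22) - 261 = (⅘)*484/(-21) - 261 = (⅘)*484*(-1/21) - 261 = -1936/105 - 261 = -29341/105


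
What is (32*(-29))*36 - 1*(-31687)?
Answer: -1721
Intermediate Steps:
(32*(-29))*36 - 1*(-31687) = -928*36 + 31687 = -33408 + 31687 = -1721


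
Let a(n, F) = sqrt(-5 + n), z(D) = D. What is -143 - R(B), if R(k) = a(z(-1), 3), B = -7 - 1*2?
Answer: -143 - I*sqrt(6) ≈ -143.0 - 2.4495*I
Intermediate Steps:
B = -9 (B = -7 - 2 = -9)
R(k) = I*sqrt(6) (R(k) = sqrt(-5 - 1) = sqrt(-6) = I*sqrt(6))
-143 - R(B) = -143 - I*sqrt(6)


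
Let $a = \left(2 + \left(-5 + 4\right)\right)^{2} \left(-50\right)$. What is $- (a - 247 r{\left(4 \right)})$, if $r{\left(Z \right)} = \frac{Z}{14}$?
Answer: $\frac{844}{7} \approx 120.57$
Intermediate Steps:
$a = -50$ ($a = \left(2 - 1\right)^{2} \left(-50\right) = 1^{2} \left(-50\right) = 1 \left(-50\right) = -50$)
$r{\left(Z \right)} = \frac{Z}{14}$ ($r{\left(Z \right)} = Z \frac{1}{14} = \frac{Z}{14}$)
$- (a - 247 r{\left(4 \right)}) = - (-50 - 247 \cdot \frac{1}{14} \cdot 4) = - (-50 - \frac{494}{7}) = \left(-1\right) \left(- \frac{844}{7}\right) = \frac{844}{7}$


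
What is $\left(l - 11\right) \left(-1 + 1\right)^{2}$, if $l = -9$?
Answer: $0$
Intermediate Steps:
$\left(l - 11\right) \left(-1 + 1\right)^{2} = \left(-9 - 11\right) \left(-1 + 1\right)^{2} = - 20 \cdot 0^{2} = \left(-20\right) 0 = 0$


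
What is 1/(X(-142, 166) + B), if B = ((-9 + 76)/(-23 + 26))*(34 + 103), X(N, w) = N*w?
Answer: -3/61537 ≈ -4.8751e-5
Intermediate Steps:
B = 9179/3 (B = (67/3)*137 = 9179/3 ≈ 3059.7)
1/(X(-142, 166) + B) = 1/(-142*166 + 9179/3) = 1/(-23572 + 9179/3) = 1/(-61537/3) = -3/61537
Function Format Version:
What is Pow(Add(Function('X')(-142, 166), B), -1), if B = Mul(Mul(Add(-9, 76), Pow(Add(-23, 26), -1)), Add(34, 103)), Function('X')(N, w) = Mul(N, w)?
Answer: Rational(-3, 61537) ≈ -4.8751e-5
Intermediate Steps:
B = Rational(9179, 3) (B = Mul(Mul(67, Pow(3, -1)), 137) = Mul(Mul(67, Rational(1, 3)), 137) = Mul(Rational(67, 3), 137) = Rational(9179, 3) ≈ 3059.7)
Pow(Add(Function('X')(-142, 166), B), -1) = Pow(Add(Mul(-142, 166), Rational(9179, 3)), -1) = Pow(Add(-23572, Rational(9179, 3)), -1) = Pow(Rational(-61537, 3), -1) = Rational(-3, 61537)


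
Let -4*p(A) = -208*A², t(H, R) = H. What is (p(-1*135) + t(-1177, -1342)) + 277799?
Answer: 1224322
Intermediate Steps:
p(A) = 52*A² (p(A) = -(-52)*A² = 52*A²)
(p(-1*135) + t(-1177, -1342)) + 277799 = (52*(-1*135)² - 1177) + 277799 = (52*(-135)² - 1177) + 277799 = (52*18225 - 1177) + 277799 = (947700 - 1177) + 277799 = 946523 + 277799 = 1224322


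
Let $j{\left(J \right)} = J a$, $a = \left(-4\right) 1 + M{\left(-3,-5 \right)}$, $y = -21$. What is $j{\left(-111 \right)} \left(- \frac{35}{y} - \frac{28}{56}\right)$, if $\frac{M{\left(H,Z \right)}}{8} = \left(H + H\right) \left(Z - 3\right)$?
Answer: $-49210$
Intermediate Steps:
$M{\left(H,Z \right)} = 16 H \left(-3 + Z\right)$ ($M{\left(H,Z \right)} = 8 \left(H + H\right) \left(Z - 3\right) = 8 \cdot 2 H \left(-3 + Z\right) = 16 H \left(-3 + Z\right)$)
$a = 380$ ($a = \left(-4\right) 1 + 16 \left(-3\right) \left(-3 - 5\right) = -4 + 16 \left(-3\right) \left(-8\right) = -4 + 384 = 380$)
$j{\left(J \right)} = 380 J$ ($j{\left(J \right)} = J 380 = 380 J$)
$j{\left(-111 \right)} \left(- \frac{35}{y} - \frac{28}{56}\right) = 380 \left(-111\right) \left(- \frac{35}{-21} - \frac{28}{56}\right) = - 42180 \left(\left(-35\right) \left(- \frac{1}{21}\right) - \frac{1}{2}\right) = - 42180 \left(\frac{5}{3} - \frac{1}{2}\right) = \left(-42180\right) \frac{7}{6} = -49210$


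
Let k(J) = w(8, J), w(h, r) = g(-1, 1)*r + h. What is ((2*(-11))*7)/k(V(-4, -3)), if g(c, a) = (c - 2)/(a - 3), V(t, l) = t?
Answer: -77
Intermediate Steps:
g(c, a) = (-2 + c)/(-3 + a)
w(h, r) = h + 3*r/2 (w(h, r) = ((-2 - 1)/(-3 + 1))*r + h = (-3/(-2))*r + h = (-½*(-3))*r + h = 3*r/2 + h = h + 3*r/2)
k(J) = 8 + 3*J/2
((2*(-11))*7)/k(V(-4, -3)) = ((2*(-11))*7)/(8 + (3/2)*(-4)) = (-22*7)/(8 - 6) = -154/2 = -154*½ = -77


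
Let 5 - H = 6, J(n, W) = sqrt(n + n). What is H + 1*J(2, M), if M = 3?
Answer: 1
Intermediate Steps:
J(n, W) = sqrt(2)*sqrt(n) (J(n, W) = sqrt(2*n) = sqrt(2)*sqrt(n))
H = -1 (H = 5 - 1*6 = 5 - 6 = -1)
H + 1*J(2, M) = -1 + 1*(sqrt(2)*sqrt(2)) = -1 + 1*2 = -1 + 2 = 1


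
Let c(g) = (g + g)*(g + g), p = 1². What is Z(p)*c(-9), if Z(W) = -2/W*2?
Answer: -1296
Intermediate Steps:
p = 1
c(g) = 4*g² (c(g) = (2*g)*(2*g) = 4*g²)
Z(W) = -4/W
Z(p)*c(-9) = (-4/1)*(4*(-9)²) = (-4*1)*(4*81) = -4*324 = -1296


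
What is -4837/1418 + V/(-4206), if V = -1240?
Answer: -9293051/2982054 ≈ -3.1163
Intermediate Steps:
-4837/1418 + V/(-4206) = -4837/1418 - 1240/(-4206) = -4837*1/1418 - 1240*(-1/4206) = -4837/1418 + 620/2103 = -9293051/2982054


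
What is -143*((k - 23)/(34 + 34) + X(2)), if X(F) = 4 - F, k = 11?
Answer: -4433/17 ≈ -260.76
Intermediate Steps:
-143*((k - 23)/(34 + 34) + X(2)) = -143*((11 - 23)/(34 + 34) + (4 - 1*2)) = -143*(-12/68 + (4 - 2)) = -143*(-12*1/68 + 2) = -143*(-3/17 + 2) = -143*31/17 = -4433/17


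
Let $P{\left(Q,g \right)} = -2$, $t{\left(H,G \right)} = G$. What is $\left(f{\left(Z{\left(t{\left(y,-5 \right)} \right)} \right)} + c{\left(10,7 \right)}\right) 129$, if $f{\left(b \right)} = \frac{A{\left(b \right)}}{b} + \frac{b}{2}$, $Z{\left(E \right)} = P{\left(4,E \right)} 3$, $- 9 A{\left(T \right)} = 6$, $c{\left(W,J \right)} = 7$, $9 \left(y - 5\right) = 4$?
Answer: $\frac{1591}{3} \approx 530.33$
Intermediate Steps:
$y = \frac{49}{9}$ ($y = 5 + \frac{1}{9} \cdot 4 = 5 + \frac{4}{9} = \frac{49}{9} \approx 5.4444$)
$A{\left(T \right)} = - \frac{2}{3}$ ($A{\left(T \right)} = \left(- \frac{1}{9}\right) 6 = - \frac{2}{3}$)
$Z{\left(E \right)} = -6$ ($Z{\left(E \right)} = \left(-2\right) 3 = -6$)
$f{\left(b \right)} = \frac{b}{2} - \frac{2}{3 b}$ ($f{\left(b \right)} = - \frac{2}{3 b} + \frac{b}{2} = \frac{b}{2} - \frac{2}{3 b}$)
$\left(f{\left(Z{\left(t{\left(y,-5 \right)} \right)} \right)} + c{\left(10,7 \right)}\right) 129 = \left(\left(\frac{1}{2} \left(-6\right) - \frac{2}{3 \left(-6\right)}\right) + 7\right) 129 = \left(\left(-3 - - \frac{1}{9}\right) + 7\right) 129 = \left(\left(-3 + \frac{1}{9}\right) + 7\right) 129 = \left(- \frac{26}{9} + 7\right) 129 = \frac{37}{9} \cdot 129 = \frac{1591}{3}$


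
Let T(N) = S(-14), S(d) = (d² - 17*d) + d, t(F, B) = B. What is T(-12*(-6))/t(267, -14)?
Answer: -30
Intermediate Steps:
S(d) = d² - 16*d
T(N) = 420 (T(N) = -14*(-16 - 14) = -14*(-30) = 420)
T(-12*(-6))/t(267, -14) = 420/(-14) = 420*(-1/14) = -30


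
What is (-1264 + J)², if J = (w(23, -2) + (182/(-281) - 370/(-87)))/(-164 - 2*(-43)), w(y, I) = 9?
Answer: 5810928638374289089/3636137941956 ≈ 1.5981e+6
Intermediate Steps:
J = -308159/1906866 (J = (9 + (182/(-281) - 370/(-87)))/(-164 - 2*(-43)) = (9 + (182*(-1/281) - 370*(-1/87)))/(-164 + 86) = (9 + (-182/281 + 370/87))/(-78) = (9 + 88136/24447)*(-1/78) = (308159/24447)*(-1/78) = -308159/1906866 ≈ -0.16160)
(-1264 + J)² = (-1264 - 308159/1906866)² = (-2410586783/1906866)² = 5810928638374289089/3636137941956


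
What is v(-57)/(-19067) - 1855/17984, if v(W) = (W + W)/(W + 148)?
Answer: -3216554759/31203984448 ≈ -0.10308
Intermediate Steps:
v(W) = 2*W/(148 + W) (v(W) = (2*W)/(148 + W) = 2*W/(148 + W))
v(-57)/(-19067) - 1855/17984 = (2*(-57)/(148 - 57))/(-19067) - 1855/17984 = (2*(-57)/91)*(-1/19067) - 1855*1/17984 = (2*(-57)*(1/91))*(-1/19067) - 1855/17984 = -114/91*(-1/19067) - 1855/17984 = 114/1735097 - 1855/17984 = -3216554759/31203984448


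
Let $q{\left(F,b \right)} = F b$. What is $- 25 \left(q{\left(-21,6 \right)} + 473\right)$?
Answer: $-8675$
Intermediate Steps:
$- 25 \left(q{\left(-21,6 \right)} + 473\right) = - 25 \left(\left(-21\right) 6 + 473\right) = - 25 \left(-126 + 473\right) = \left(-25\right) 347 = -8675$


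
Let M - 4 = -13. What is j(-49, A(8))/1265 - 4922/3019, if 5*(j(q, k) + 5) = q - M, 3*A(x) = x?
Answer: -6265577/3819035 ≈ -1.6406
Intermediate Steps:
M = -9 (M = 4 - 13 = -9)
A(x) = x/3
j(q, k) = -16/5 + q/5 (j(q, k) = -5 + (q - 1*(-9))/5 = -5 + (q + 9)/5 = -5 + (9 + q)/5 = -5 + (9/5 + q/5) = -16/5 + q/5)
j(-49, A(8))/1265 - 4922/3019 = (-16/5 + (⅕)*(-49))/1265 - 4922/3019 = (-16/5 - 49/5)*(1/1265) - 4922*1/3019 = -13*1/1265 - 4922/3019 = -13/1265 - 4922/3019 = -6265577/3819035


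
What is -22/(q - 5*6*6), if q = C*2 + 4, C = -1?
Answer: 11/89 ≈ 0.12360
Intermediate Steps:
q = 2 (q = -1*2 + 4 = -2 + 4 = 2)
-22/(q - 5*6*6) = -22/(2 - 5*6*6) = -22/(2 - 30*6) = -22/(2 - 180) = -22/(-178) = -1/178*(-22) = 11/89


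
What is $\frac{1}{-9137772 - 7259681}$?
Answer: $- \frac{1}{16397453} \approx -6.0985 \cdot 10^{-8}$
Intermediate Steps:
$\frac{1}{-9137772 - 7259681} = \frac{1}{-16397453} = - \frac{1}{16397453}$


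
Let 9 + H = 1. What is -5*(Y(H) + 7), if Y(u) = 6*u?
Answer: 205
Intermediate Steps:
H = -8 (H = -9 + 1 = -8)
-5*(Y(H) + 7) = -5*(6*(-8) + 7) = -5*(-48 + 7) = -5*(-41) = 205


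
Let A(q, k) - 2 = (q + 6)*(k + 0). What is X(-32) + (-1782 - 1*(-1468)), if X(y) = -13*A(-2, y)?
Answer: 1324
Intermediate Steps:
A(q, k) = 2 + k*(6 + q) (A(q, k) = 2 + (q + 6)*(k + 0) = 2 + (6 + q)*k = 2 + k*(6 + q))
X(y) = -26 - 52*y (X(y) = -13*(2 + 6*y + y*(-2)) = -13*(2 + 6*y - 2*y) = -13*(2 + 4*y) = -26 - 52*y)
X(-32) + (-1782 - 1*(-1468)) = (-26 - 52*(-32)) + (-1782 - 1*(-1468)) = (-26 + 1664) + (-1782 + 1468) = 1638 - 314 = 1324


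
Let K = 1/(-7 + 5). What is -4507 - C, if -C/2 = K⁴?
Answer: -36055/8 ≈ -4506.9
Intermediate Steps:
K = -½ (K = 1/(-2) = -½ ≈ -0.50000)
C = -⅛ (C = -2*(-½)⁴ = -2*1/16 = -⅛ ≈ -0.12500)
-4507 - C = -4507 - 1*(-⅛) = -4507 + ⅛ = -36055/8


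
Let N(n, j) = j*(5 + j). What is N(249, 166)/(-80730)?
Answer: -1577/4485 ≈ -0.35162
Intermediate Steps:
N(249, 166)/(-80730) = (166*(5 + 166))/(-80730) = (166*171)*(-1/80730) = 28386*(-1/80730) = -1577/4485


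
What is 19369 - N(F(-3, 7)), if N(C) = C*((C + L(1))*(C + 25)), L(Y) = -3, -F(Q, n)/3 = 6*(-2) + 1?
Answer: -38051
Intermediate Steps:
F(Q, n) = 33 (F(Q, n) = -3*(6*(-2) + 1) = -3*(-12 + 1) = -3*(-11) = 33)
N(C) = C*(-3 + C)*(25 + C) (N(C) = C*((C - 3)*(C + 25)) = C*((-3 + C)*(25 + C)) = C*(-3 + C)*(25 + C))
19369 - N(F(-3, 7)) = 19369 - 33*(-75 + 33**2 + 22*33) = 19369 - 33*(-75 + 1089 + 726) = 19369 - 33*1740 = 19369 - 1*57420 = 19369 - 57420 = -38051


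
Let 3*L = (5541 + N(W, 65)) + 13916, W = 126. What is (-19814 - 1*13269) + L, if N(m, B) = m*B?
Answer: -71602/3 ≈ -23867.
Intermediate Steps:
N(m, B) = B*m
L = 27647/3 (L = ((5541 + 65*126) + 13916)/3 = ((5541 + 8190) + 13916)/3 = (13731 + 13916)/3 = (⅓)*27647 = 27647/3 ≈ 9215.7)
(-19814 - 1*13269) + L = (-19814 - 1*13269) + 27647/3 = (-19814 - 13269) + 27647/3 = -33083 + 27647/3 = -71602/3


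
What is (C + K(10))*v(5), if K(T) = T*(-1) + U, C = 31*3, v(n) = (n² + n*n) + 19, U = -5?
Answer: 5382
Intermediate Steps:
v(n) = 19 + 2*n² (v(n) = (n² + n²) + 19 = 2*n² + 19 = 19 + 2*n²)
C = 93
K(T) = -5 - T (K(T) = T*(-1) - 5 = -T - 5 = -5 - T)
(C + K(10))*v(5) = (93 + (-5 - 1*10))*(19 + 2*5²) = (93 + (-5 - 10))*(19 + 2*25) = (93 - 15)*(19 + 50) = 78*69 = 5382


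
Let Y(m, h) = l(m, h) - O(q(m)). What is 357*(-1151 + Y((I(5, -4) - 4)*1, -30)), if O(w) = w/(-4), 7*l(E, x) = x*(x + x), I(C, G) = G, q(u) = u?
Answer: -319821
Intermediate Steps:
l(E, x) = 2*x²/7 (l(E, x) = (x*(x + x))/7 = (x*(2*x))/7 = (2*x²)/7 = 2*x²/7)
O(w) = -w/4 (O(w) = w*(-¼) = -w/4)
Y(m, h) = m/4 + 2*h²/7 (Y(m, h) = 2*h²/7 - (-1)*m/4 = 2*h²/7 + m/4 = m/4 + 2*h²/7)
357*(-1151 + Y((I(5, -4) - 4)*1, -30)) = 357*(-1151 + (((-4 - 4)*1)/4 + (2/7)*(-30)²)) = 357*(-1151 + ((-8*1)/4 + (2/7)*900)) = 357*(-1151 + ((¼)*(-8) + 1800/7)) = 357*(-1151 + (-2 + 1800/7)) = 357*(-1151 + 1786/7) = 357*(-6271/7) = -319821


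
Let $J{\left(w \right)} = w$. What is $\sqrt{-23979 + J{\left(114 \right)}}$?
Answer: $i \sqrt{23865} \approx 154.48 i$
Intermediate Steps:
$\sqrt{-23979 + J{\left(114 \right)}} = \sqrt{-23979 + 114} = \sqrt{-23865} = i \sqrt{23865}$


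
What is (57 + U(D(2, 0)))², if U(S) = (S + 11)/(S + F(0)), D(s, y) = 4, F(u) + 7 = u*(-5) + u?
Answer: 2704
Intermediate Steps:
F(u) = -7 - 4*u (F(u) = -7 + (u*(-5) + u) = -7 + (-5*u + u) = -7 - 4*u)
U(S) = (11 + S)/(-7 + S) (U(S) = (S + 11)/(S + (-7 - 4*0)) = (11 + S)/(S + (-7 + 0)) = (11 + S)/(S - 7) = (11 + S)/(-7 + S))
(57 + U(D(2, 0)))² = (57 + (11 + 4)/(-7 + 4))² = (57 + 15/(-3))² = (57 - ⅓*15)² = (57 - 5)² = 52² = 2704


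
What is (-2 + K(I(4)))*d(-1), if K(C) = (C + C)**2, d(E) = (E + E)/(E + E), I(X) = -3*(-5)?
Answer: 898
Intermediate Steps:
I(X) = 15
d(E) = 1 (d(E) = (2*E)/((2*E)) = (2*E)*(1/(2*E)) = 1)
K(C) = 4*C**2 (K(C) = (2*C)**2 = 4*C**2)
(-2 + K(I(4)))*d(-1) = (-2 + 4*15**2)*1 = (-2 + 4*225)*1 = (-2 + 900)*1 = 898*1 = 898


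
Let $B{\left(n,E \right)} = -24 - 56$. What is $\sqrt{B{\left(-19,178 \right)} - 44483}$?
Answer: $i \sqrt{44563} \approx 211.1 i$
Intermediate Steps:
$B{\left(n,E \right)} = -80$ ($B{\left(n,E \right)} = -24 - 56 = -80$)
$\sqrt{B{\left(-19,178 \right)} - 44483} = \sqrt{-80 - 44483} = \sqrt{-44563} = i \sqrt{44563}$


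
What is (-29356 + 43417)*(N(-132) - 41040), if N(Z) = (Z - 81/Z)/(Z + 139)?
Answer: -177816826161/308 ≈ -5.7733e+8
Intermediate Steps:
N(Z) = (Z - 81/Z)/(139 + Z)
(-29356 + 43417)*(N(-132) - 41040) = (-29356 + 43417)*((-81 + (-132)²)/((-132)*(139 - 132)) - 41040) = 14061*(-1/132*(-81 + 17424)/7 - 41040) = 14061*(-1/132*⅐*17343 - 41040) = 14061*(-5781/308 - 41040) = 14061*(-12646101/308) = -177816826161/308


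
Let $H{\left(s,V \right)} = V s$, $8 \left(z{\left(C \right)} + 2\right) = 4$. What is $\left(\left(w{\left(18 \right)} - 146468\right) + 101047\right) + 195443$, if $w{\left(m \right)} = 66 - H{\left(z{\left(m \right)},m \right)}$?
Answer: $150115$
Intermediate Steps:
$z{\left(C \right)} = - \frac{3}{2}$ ($z{\left(C \right)} = -2 + \frac{1}{8} \cdot 4 = -2 + \frac{1}{2} = - \frac{3}{2}$)
$w{\left(m \right)} = 66 + \frac{3 m}{2}$ ($w{\left(m \right)} = 66 - m \left(- \frac{3}{2}\right) = 66 - - \frac{3 m}{2} = 66 + \frac{3 m}{2}$)
$\left(\left(w{\left(18 \right)} - 146468\right) + 101047\right) + 195443 = \left(\left(\left(66 + \frac{3}{2} \cdot 18\right) - 146468\right) + 101047\right) + 195443 = \left(\left(\left(66 + 27\right) - 146468\right) + 101047\right) + 195443 = \left(\left(93 - 146468\right) + 101047\right) + 195443 = \left(-146375 + 101047\right) + 195443 = -45328 + 195443 = 150115$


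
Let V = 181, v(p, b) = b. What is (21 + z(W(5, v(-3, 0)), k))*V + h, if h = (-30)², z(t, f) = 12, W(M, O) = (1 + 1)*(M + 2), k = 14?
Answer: 6873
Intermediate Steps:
W(M, O) = 4 + 2*M (W(M, O) = 2*(2 + M) = 4 + 2*M)
h = 900
(21 + z(W(5, v(-3, 0)), k))*V + h = (21 + 12)*181 + 900 = 33*181 + 900 = 5973 + 900 = 6873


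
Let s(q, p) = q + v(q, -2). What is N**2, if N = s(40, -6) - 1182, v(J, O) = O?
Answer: 1308736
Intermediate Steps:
s(q, p) = -2 + q (s(q, p) = q - 2 = -2 + q)
N = -1144 (N = (-2 + 40) - 1182 = 38 - 1182 = -1144)
N**2 = (-1144)**2 = 1308736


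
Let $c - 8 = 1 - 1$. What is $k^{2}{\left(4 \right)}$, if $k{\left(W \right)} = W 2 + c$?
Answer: $256$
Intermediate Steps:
$c = 8$ ($c = 8 + \left(1 - 1\right) = 8 + 0 = 8$)
$k{\left(W \right)} = 8 + 2 W$ ($k{\left(W \right)} = W 2 + 8 = 2 W + 8 = 8 + 2 W$)
$k^{2}{\left(4 \right)} = \left(8 + 2 \cdot 4\right)^{2} = \left(8 + 8\right)^{2} = 16^{2} = 256$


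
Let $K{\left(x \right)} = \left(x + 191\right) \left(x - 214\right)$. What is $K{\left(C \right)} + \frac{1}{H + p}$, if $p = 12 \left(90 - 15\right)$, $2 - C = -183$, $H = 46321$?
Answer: $- \frac{514897783}{47221} \approx -10904.0$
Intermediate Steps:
$C = 185$ ($C = 2 - -183 = 2 + 183 = 185$)
$p = 900$ ($p = 12 \cdot 75 = 900$)
$K{\left(x \right)} = \left(-214 + x\right) \left(191 + x\right)$ ($K{\left(x \right)} = \left(191 + x\right) \left(-214 + x\right) = \left(-214 + x\right) \left(191 + x\right)$)
$K{\left(C \right)} + \frac{1}{H + p} = \left(-40874 + 185^{2} - 4255\right) + \frac{1}{46321 + 900} = \left(-40874 + 34225 - 4255\right) + \frac{1}{47221} = -10904 + \frac{1}{47221} = - \frac{514897783}{47221}$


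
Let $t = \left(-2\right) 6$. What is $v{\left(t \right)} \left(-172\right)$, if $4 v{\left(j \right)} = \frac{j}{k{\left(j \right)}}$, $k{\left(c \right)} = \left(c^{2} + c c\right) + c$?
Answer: $\frac{43}{23} \approx 1.8696$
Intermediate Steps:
$t = -12$
$k{\left(c \right)} = c + 2 c^{2}$ ($k{\left(c \right)} = \left(c^{2} + c^{2}\right) + c = 2 c^{2} + c = c + 2 c^{2}$)
$v{\left(j \right)} = \frac{1}{4 \left(1 + 2 j\right)}$ ($v{\left(j \right)} = \frac{j \frac{1}{j \left(1 + 2 j\right)}}{4} = \frac{1}{4 \left(1 + 2 j\right)}$)
$v{\left(t \right)} \left(-172\right) = \frac{1}{4 \left(1 + 2 \left(-12\right)\right)} \left(-172\right) = \frac{1}{4 \left(1 - 24\right)} \left(-172\right) = \frac{1}{4 \left(-23\right)} \left(-172\right) = \frac{1}{4} \left(- \frac{1}{23}\right) \left(-172\right) = \left(- \frac{1}{92}\right) \left(-172\right) = \frac{43}{23}$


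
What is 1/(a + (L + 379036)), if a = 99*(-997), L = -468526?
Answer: -1/188193 ≈ -5.3137e-6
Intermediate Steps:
a = -98703
1/(a + (L + 379036)) = 1/(-98703 + (-468526 + 379036)) = 1/(-98703 - 89490) = 1/(-188193) = -1/188193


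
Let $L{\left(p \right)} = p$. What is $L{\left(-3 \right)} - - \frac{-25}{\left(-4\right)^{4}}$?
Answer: $- \frac{793}{256} \approx -3.0977$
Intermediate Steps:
$L{\left(-3 \right)} - - \frac{-25}{\left(-4\right)^{4}} = -3 - - \frac{-25}{\left(-4\right)^{4}} = -3 - - \frac{-25}{256} = -3 - \left(-1\right) \left(- \frac{25}{256}\right) = -3 - \frac{25}{256} = - \frac{793}{256}$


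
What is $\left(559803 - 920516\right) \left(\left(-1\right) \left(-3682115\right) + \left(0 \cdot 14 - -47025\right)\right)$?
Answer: $-1345149276820$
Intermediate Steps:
$\left(559803 - 920516\right) \left(\left(-1\right) \left(-3682115\right) + \left(0 \cdot 14 - -47025\right)\right) = - 360713 \left(3682115 + \left(0 + 47025\right)\right) = - 360713 \left(3682115 + 47025\right) = \left(-360713\right) 3729140 = -1345149276820$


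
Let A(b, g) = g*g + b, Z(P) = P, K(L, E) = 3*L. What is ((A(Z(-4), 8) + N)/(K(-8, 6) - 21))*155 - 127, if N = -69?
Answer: -96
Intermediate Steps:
A(b, g) = b + g² (A(b, g) = g² + b = b + g²)
((A(Z(-4), 8) + N)/(K(-8, 6) - 21))*155 - 127 = (((-4 + 8²) - 69)/(3*(-8) - 21))*155 - 127 = (((-4 + 64) - 69)/(-24 - 21))*155 - 127 = ((60 - 69)/(-45))*155 - 127 = -9*(-1/45)*155 - 127 = (⅕)*155 - 127 = 31 - 127 = -96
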